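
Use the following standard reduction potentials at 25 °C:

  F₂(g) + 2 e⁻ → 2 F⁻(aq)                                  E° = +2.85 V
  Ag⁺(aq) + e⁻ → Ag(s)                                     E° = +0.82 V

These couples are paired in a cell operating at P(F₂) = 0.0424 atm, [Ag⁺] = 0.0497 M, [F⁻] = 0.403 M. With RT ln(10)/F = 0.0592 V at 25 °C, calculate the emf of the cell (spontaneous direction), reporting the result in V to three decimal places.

F₂/F⁻ is the cathode (higher E°), Ag⁺/Ag the anode: E°cell = +2.85 − (+0.82) = +2.03 V, n = 2.
Overall: F₂(g) + 2 Ag(s) → 2 F⁻(aq) + 2 Ag⁺(aq)
Q = [F⁻]^2·[Ag⁺]^2 / (P(F₂)); log Q = -2.024.
E = E° − (0.0592/n) log Q = +2.03 − (0.0592/2)(-2.024) = +2.090 V.

+2.090 V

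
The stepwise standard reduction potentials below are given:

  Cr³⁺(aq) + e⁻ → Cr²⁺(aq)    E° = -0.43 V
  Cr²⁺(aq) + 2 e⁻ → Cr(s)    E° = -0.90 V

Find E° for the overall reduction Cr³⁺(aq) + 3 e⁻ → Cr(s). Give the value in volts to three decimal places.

Adding the free-energy changes (−nFE°) of the two steps gives −n₃FE°₃ = −n₁FE°₁ − n₂FE°₂.
E°₃ = (1×-0.43 + 2×-0.90) / 3 = (-2.230) / 3 = -0.743 V.

-0.743 V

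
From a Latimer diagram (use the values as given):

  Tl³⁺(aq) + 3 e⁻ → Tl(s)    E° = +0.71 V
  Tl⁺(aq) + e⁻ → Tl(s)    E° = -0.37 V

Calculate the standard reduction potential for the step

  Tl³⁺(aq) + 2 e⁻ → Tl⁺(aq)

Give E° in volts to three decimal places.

Sequential free energies add, so n₃E°₃ = n₁E°₁ + n₂E°₂.
With n₃ = 3, and the known step contributing 1×(-0.37) V, the unknown satisfies 2·E° = 3×(+0.71) − 1×(-0.37) = +2.500.
E° = +2.500 / 2 = +1.250 V.

+1.250 V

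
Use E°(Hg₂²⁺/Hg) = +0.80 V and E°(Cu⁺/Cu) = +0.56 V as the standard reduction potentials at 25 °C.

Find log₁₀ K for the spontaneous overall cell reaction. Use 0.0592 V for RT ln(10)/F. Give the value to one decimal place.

Cathode: Hg₂²⁺/Hg; anode: Cu⁺/Cu. E°cell = +0.24 V, n = 2.
log K = nE°cell / 0.0592 = (2)(+0.24) / 0.0592 = 8.1.

8.1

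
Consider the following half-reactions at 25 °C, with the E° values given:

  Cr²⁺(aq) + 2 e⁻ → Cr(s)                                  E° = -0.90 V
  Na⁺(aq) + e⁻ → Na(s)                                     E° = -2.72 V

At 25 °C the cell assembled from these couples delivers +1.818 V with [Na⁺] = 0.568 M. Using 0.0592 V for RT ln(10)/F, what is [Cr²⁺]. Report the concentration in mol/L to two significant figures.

0.28 M

Cr²⁺/Cr is the cathode, Na⁺/Na the anode: E°cell = +1.82 V, n = 2.
Overall reaction: Cr²⁺(aq) + 2 Na(s) → Cr(s) + 2 Na⁺(aq); Q = [Na⁺]^2/[Cr²⁺]^1.
From E = E° − (0.0592/n) log Q: log Q = (E° − E)·n/0.0592 = (+1.82 − (+1.818))·2/0.0592 = 0.0676.
So 1·log[Cr²⁺] = 2·log(0.568) − log Q = -0.4913 − (0.0676) = -0.5589; [Cr²⁺] = 10^(-0.5589) ≈ 0.28 M.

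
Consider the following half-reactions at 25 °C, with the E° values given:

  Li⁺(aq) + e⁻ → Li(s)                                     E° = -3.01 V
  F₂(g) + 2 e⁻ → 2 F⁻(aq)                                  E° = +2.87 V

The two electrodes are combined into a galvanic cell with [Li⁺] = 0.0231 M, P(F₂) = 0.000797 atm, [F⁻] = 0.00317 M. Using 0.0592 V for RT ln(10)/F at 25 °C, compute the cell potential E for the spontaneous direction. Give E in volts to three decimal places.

F₂/F⁻ is the cathode (higher E°), Li⁺/Li the anode: E°cell = +2.87 − (-3.01) = +5.88 V, n = 2.
Overall: F₂(g) + 2 Li(s) → 2 F⁻(aq) + 2 Li⁺(aq)
Q = [F⁻]^2·[Li⁺]^2 / (P(F₂)); log Q = -5.172.
E = E° − (0.0592/n) log Q = +5.88 − (0.0592/2)(-5.172) = +6.033 V.

+6.033 V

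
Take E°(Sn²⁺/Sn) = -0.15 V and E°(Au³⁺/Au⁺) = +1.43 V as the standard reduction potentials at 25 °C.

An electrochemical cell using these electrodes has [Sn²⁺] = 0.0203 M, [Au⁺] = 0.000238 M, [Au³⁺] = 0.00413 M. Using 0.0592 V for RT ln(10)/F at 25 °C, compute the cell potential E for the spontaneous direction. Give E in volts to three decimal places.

+1.667 V

Au³⁺/Au⁺ is the cathode (higher E°), Sn²⁺/Sn the anode: E°cell = +1.43 − (-0.15) = +1.58 V, n = 2.
Overall: Au³⁺(aq) + Sn(s) → Au⁺(aq) + Sn²⁺(aq)
Q = [Au⁺]·[Sn²⁺] / ([Au³⁺]); log Q = -2.932.
E = E° − (0.0592/n) log Q = +1.58 − (0.0592/2)(-2.932) = +1.667 V.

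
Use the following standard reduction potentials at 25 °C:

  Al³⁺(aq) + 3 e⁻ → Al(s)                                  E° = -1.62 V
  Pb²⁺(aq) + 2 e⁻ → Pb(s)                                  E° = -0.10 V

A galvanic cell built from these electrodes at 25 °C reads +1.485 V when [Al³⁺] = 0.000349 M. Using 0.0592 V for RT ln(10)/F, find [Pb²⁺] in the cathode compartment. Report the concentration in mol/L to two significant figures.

Pb²⁺/Pb is the cathode, Al³⁺/Al the anode: E°cell = +1.52 V, n = 6.
Overall reaction: 3 Pb²⁺(aq) + 2 Al(s) → 3 Pb(s) + 2 Al³⁺(aq); Q = [Al³⁺]^2/[Pb²⁺]^3.
From E = E° − (0.0592/n) log Q: log Q = (E° − E)·n/0.0592 = (+1.52 − (+1.485))·6/0.0592 = 3.5473.
So 3·log[Pb²⁺] = 2·log(0.000349) − log Q = -6.9143 − (3.5473) = -10.4616; log[Pb²⁺] = -10.4616 / 3 = -3.4872; [Pb²⁺] = 10^(-3.4872) ≈ 0.00033 M.

0.00033 M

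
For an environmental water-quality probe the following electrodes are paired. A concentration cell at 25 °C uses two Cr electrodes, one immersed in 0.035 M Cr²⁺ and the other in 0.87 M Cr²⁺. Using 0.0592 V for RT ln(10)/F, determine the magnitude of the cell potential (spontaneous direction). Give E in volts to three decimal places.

For a concentration cell E°cell = 0. The 0.87 M side is the cathode (reduction is favoured where [Cr²⁺] is higher).
With n = 2, E = −(0.0592/2) log([Cr²⁺]ₐₙ/[Cr²⁺]꜀ₐₜ) = −(0.0592/2) log(0.035/0.87) = −(0.0592/2)(-1.395) = +0.041 V.

+0.041 V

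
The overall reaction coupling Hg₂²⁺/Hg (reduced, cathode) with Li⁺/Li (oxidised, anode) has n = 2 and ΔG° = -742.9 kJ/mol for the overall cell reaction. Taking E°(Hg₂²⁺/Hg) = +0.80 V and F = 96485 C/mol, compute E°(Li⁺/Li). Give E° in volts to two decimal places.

-3.05 V

E°cell = −ΔG°/(nF) = −(-742.9×10³)/((2)(96485)) = +3.850 V.
Since Hg₂²⁺/Hg is the cathode and Li⁺/Li the anode, E°cell = E°(Hg₂²⁺/Hg) − E°(Li⁺/Li).
So E°(Li⁺/Li) = E°(Hg₂²⁺/Hg) − E°cell = (+0.80) − (+3.850) = -3.05 V.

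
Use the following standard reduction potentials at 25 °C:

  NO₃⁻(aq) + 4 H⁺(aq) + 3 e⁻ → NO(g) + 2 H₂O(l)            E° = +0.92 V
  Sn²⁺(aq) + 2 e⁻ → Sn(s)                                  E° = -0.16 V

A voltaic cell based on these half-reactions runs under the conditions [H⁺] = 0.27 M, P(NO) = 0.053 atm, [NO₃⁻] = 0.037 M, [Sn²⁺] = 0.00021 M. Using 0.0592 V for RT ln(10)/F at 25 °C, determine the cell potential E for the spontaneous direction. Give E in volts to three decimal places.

+1.141 V

NO₃⁻/NO is the cathode (higher E°), Sn²⁺/Sn the anode: E°cell = +0.92 − (-0.16) = +1.08 V, n = 6.
Overall: 2 NO₃⁻(aq) + 8 H⁺(aq) + 3 Sn(s) → 2 NO(g) + 4 H₂O(l) + 3 Sn²⁺(aq)
Q = P(NO)^2·[Sn²⁺]^3 / ([NO₃⁻]^2·[H⁺]^8); log Q = -6.172.
E = E° − (0.0592/n) log Q = +1.08 − (0.0592/6)(-6.172) = +1.141 V.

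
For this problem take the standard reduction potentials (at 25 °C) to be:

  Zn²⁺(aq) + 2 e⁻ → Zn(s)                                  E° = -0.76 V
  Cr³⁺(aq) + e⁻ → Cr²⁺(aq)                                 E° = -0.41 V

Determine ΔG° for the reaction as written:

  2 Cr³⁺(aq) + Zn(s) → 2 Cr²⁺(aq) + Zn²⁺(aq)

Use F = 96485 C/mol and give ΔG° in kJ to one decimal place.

As written, Cr³⁺/Cr²⁺ is reduced (cathode) and Zn²⁺/Zn is oxidised (anode), so E°cell = (-0.41) − (-0.76) = +0.35 V.
Balancing electrons gives n = 2.
ΔG° = −nFE° = −(2)(96485)(+0.35) = -67,540 J = -67.5 kJ.

-67.5 kJ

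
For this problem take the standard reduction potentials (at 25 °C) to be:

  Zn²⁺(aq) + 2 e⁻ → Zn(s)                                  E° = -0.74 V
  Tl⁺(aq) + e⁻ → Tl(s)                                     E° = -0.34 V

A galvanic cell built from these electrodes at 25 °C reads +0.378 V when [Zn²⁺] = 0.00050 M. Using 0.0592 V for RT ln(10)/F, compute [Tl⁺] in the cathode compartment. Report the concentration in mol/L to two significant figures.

Tl⁺/Tl is the cathode, Zn²⁺/Zn the anode: E°cell = +0.40 V, n = 2.
Overall reaction: 2 Tl⁺(aq) + Zn(s) → 2 Tl(s) + Zn²⁺(aq); Q = [Zn²⁺]^1/[Tl⁺]^2.
From E = E° − (0.0592/n) log Q: log Q = (E° − E)·n/0.0592 = (+0.40 − (+0.378))·2/0.0592 = 0.7432.
So 2·log[Tl⁺] = 1·log(0.0005) − log Q = -3.3010 − (0.7432) = -4.0442; log[Tl⁺] = -4.0442 / 2 = -2.0221; [Tl⁺] = 10^(-2.0221) ≈ 0.0095 M.

0.0095 M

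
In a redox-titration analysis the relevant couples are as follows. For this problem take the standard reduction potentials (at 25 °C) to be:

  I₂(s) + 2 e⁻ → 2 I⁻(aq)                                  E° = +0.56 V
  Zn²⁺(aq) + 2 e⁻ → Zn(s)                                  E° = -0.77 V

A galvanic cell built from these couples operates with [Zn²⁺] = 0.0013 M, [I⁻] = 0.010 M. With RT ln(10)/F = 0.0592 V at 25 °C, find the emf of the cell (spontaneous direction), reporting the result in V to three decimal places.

+1.534 V

I₂/I⁻ is the cathode (higher E°), Zn²⁺/Zn the anode: E°cell = +0.56 − (-0.77) = +1.33 V, n = 2.
Overall: I₂(s) + Zn(s) → 2 I⁻(aq) + Zn²⁺(aq)
Q = [I⁻]^2·[Zn²⁺]; log Q = -6.886.
E = E° − (0.0592/n) log Q = +1.33 − (0.0592/2)(-6.886) = +1.534 V.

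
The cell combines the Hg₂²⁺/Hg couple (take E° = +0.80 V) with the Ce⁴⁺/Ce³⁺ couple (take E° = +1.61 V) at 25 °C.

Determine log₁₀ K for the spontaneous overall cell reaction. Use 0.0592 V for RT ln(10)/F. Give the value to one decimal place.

Cathode: Ce⁴⁺/Ce³⁺; anode: Hg₂²⁺/Hg. E°cell = +0.81 V, n = 2.
log K = nE°cell / 0.0592 = (2)(+0.81) / 0.0592 = 27.4.

27.4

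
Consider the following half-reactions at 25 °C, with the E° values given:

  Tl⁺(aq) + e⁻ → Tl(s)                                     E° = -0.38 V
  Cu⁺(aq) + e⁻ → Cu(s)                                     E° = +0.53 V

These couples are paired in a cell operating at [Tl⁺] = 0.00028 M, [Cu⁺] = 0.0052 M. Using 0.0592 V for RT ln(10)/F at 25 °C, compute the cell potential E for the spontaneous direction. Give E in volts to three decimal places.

Cu⁺/Cu is the cathode (higher E°), Tl⁺/Tl the anode: E°cell = +0.53 − (-0.38) = +0.91 V, n = 1.
Overall: Cu⁺(aq) + Tl(s) → Cu(s) + Tl⁺(aq)
Q = [Tl⁺] / ([Cu⁺]); log Q = -1.269.
E = E° − (0.0592/n) log Q = +0.91 − (0.0592/1)(-1.269) = +0.985 V.

+0.985 V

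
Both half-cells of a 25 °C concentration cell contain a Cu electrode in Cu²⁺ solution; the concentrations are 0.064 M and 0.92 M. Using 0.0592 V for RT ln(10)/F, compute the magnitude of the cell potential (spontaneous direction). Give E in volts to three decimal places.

+0.034 V

For a concentration cell E°cell = 0. The 0.92 M side is the cathode (reduction is favoured where [Cu²⁺] is higher).
With n = 2, E = −(0.0592/2) log([Cu²⁺]ₐₙ/[Cu²⁺]꜀ₐₜ) = −(0.0592/2) log(0.064/0.92) = −(0.0592/2)(-1.158) = +0.034 V.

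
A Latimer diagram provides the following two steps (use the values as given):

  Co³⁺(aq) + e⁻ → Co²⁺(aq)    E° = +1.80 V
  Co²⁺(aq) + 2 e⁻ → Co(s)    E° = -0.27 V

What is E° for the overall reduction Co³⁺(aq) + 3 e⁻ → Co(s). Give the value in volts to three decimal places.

Since ΔG° = −nFE° is additive over sequential reductions, n₃E°₃ = n₁E°₁ + n₂E°₂.
E°₃ = (1×+1.80 + 2×-0.27) / 3 = (+1.260) / 3 = +0.420 V.

+0.420 V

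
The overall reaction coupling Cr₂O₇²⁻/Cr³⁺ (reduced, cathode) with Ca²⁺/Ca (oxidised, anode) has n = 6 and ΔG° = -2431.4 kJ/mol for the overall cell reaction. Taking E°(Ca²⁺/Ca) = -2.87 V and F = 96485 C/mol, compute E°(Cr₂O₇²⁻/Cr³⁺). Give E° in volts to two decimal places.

+1.33 V

E°cell = −ΔG°/(nF) = −(-2431.4×10³)/((6)(96485)) = +4.200 V.
Since Cr₂O₇²⁻/Cr³⁺ is the cathode and Ca²⁺/Ca the anode, E°cell = E°(Cr₂O₇²⁻/Cr³⁺) − E°(Ca²⁺/Ca).
So E°(Cr₂O₇²⁻/Cr³⁺) = E°cell + E°(Ca²⁺/Ca) = +4.200 + (-2.87) = +1.33 V.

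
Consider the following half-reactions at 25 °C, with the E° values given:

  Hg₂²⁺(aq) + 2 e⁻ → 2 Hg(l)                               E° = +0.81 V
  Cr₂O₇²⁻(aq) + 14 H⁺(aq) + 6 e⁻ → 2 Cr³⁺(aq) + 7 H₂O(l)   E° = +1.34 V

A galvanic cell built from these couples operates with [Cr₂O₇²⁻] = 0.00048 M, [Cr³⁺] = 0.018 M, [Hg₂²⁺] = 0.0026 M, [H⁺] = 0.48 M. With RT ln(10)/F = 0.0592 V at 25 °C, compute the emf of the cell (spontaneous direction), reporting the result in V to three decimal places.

+0.564 V

Cr₂O₇²⁻/Cr³⁺ is the cathode (higher E°), Hg₂²⁺/Hg the anode: E°cell = +1.34 − (+0.81) = +0.53 V, n = 6.
Overall: Cr₂O₇²⁻(aq) + 14 H⁺(aq) + 6 Hg(l) → 2 Cr³⁺(aq) + 7 H₂O(l) + 3 Hg₂²⁺(aq)
Q = [Cr³⁺]^2·[Hg₂²⁺]^3 / ([Cr₂O₇²⁻]·[H⁺]^14); log Q = -3.463.
E = E° − (0.0592/n) log Q = +0.53 − (0.0592/6)(-3.463) = +0.564 V.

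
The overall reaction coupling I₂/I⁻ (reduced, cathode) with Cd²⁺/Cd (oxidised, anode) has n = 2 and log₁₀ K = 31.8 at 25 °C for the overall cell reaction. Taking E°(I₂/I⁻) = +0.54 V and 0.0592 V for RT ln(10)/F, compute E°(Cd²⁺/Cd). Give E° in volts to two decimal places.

E°cell = (0.0592/n)·log K = (0.0592/2)(31.8) = +0.941 V.
Since I₂/I⁻ is the cathode and Cd²⁺/Cd the anode, E°cell = E°(I₂/I⁻) − E°(Cd²⁺/Cd).
So E°(Cd²⁺/Cd) = E°(I₂/I⁻) − E°cell = (+0.54) − (+0.941) = -0.40 V.

-0.40 V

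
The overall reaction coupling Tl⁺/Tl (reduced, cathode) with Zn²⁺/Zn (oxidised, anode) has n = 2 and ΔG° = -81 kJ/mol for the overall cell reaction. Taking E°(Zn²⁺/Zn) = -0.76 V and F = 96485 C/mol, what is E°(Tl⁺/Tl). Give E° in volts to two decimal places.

E°cell = −ΔG°/(nF) = −(-81×10³)/((2)(96485)) = +0.420 V.
Since Tl⁺/Tl is the cathode and Zn²⁺/Zn the anode, E°cell = E°(Tl⁺/Tl) − E°(Zn²⁺/Zn).
So E°(Tl⁺/Tl) = E°cell + E°(Zn²⁺/Zn) = +0.420 + (-0.76) = -0.34 V.

-0.34 V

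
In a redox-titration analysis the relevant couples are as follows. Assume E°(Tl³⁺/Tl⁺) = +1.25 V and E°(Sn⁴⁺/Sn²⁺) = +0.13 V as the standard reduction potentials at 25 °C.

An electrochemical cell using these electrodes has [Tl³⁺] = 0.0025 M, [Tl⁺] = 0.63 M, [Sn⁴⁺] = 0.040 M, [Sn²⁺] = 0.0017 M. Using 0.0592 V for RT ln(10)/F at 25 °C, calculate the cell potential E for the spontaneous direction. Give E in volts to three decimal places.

+1.008 V

Tl³⁺/Tl⁺ is the cathode (higher E°), Sn⁴⁺/Sn²⁺ the anode: E°cell = +1.25 − (+0.13) = +1.12 V, n = 2.
Overall: Tl³⁺(aq) + Sn²⁺(aq) → Tl⁺(aq) + Sn⁴⁺(aq)
Q = [Tl⁺]·[Sn⁴⁺] / ([Tl³⁺]·[Sn²⁺]); log Q = 3.773.
E = E° − (0.0592/n) log Q = +1.12 − (0.0592/2)(3.773) = +1.008 V.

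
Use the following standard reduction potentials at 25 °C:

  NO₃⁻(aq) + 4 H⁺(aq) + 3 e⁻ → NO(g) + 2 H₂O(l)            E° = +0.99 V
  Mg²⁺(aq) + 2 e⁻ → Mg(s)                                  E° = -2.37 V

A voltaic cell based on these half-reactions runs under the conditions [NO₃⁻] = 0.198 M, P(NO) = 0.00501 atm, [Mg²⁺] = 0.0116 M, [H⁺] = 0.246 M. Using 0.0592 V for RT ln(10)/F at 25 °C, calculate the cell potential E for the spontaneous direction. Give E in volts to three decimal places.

NO₃⁻/NO is the cathode (higher E°), Mg²⁺/Mg the anode: E°cell = +0.99 − (-2.37) = +3.36 V, n = 6.
Overall: 2 NO₃⁻(aq) + 8 H⁺(aq) + 3 Mg(s) → 2 NO(g) + 4 H₂O(l) + 3 Mg²⁺(aq)
Q = P(NO)^2·[Mg²⁺]^3 / ([NO₃⁻]^2·[H⁺]^8); log Q = -4.128.
E = E° − (0.0592/n) log Q = +3.36 − (0.0592/6)(-4.128) = +3.401 V.

+3.401 V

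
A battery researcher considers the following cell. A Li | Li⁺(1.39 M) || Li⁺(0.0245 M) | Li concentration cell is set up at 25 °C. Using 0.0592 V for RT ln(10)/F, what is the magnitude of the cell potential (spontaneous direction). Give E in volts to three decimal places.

For a concentration cell E°cell = 0. The 1.39 M side is the cathode (reduction is favoured where [Li⁺] is higher).
With n = 1, E = −(0.0592/1) log([Li⁺]ₐₙ/[Li⁺]꜀ₐₜ) = −(0.0592/1) log(0.0245/1.39) = −(0.0592/1)(-1.754) = +0.104 V.

+0.104 V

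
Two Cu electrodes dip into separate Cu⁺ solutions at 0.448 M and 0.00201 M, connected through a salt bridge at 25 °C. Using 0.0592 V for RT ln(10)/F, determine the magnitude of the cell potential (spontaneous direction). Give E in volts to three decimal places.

For a concentration cell E°cell = 0. The 0.448 M side is the cathode (reduction is favoured where [Cu⁺] is higher).
With n = 1, E = −(0.0592/1) log([Cu⁺]ₐₙ/[Cu⁺]꜀ₐₜ) = −(0.0592/1) log(0.00201/0.448) = −(0.0592/1)(-2.348) = +0.139 V.

+0.139 V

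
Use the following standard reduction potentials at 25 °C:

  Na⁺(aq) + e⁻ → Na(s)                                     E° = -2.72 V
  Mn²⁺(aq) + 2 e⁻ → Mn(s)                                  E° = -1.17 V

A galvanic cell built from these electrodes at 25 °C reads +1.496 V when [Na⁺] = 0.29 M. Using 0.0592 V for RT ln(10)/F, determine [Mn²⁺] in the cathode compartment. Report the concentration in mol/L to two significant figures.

0.0013 M

Mn²⁺/Mn is the cathode, Na⁺/Na the anode: E°cell = +1.55 V, n = 2.
Overall reaction: Mn²⁺(aq) + 2 Na(s) → Mn(s) + 2 Na⁺(aq); Q = [Na⁺]^2/[Mn²⁺]^1.
From E = E° − (0.0592/n) log Q: log Q = (E° − E)·n/0.0592 = (+1.55 − (+1.496))·2/0.0592 = 1.8243.
So 1·log[Mn²⁺] = 2·log(0.29) − log Q = -1.0752 − (1.8243) = -2.8995; [Mn²⁺] = 10^(-2.8995) ≈ 0.0013 M.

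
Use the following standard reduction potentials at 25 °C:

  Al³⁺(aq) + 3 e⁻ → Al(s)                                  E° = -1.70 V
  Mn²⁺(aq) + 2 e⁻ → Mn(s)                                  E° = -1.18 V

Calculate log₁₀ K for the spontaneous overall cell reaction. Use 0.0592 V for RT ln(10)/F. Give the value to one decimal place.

52.7

Cathode: Mn²⁺/Mn; anode: Al³⁺/Al. E°cell = +0.52 V, n = 6.
log K = nE°cell / 0.0592 = (6)(+0.52) / 0.0592 = 52.7.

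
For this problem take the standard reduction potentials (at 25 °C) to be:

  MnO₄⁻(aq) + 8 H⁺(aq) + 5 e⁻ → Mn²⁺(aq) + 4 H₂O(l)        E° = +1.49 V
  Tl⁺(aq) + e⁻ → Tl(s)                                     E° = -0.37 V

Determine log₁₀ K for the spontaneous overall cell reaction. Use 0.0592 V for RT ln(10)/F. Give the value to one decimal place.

157.1

Cathode: MnO₄⁻/Mn²⁺; anode: Tl⁺/Tl. E°cell = +1.86 V, n = 5.
log K = nE°cell / 0.0592 = (5)(+1.86) / 0.0592 = 157.1.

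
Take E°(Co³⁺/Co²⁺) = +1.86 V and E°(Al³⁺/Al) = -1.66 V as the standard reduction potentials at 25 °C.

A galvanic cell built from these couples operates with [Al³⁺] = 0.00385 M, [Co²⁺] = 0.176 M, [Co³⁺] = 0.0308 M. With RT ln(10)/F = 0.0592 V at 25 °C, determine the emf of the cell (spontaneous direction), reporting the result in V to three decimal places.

+3.523 V

Co³⁺/Co²⁺ is the cathode (higher E°), Al³⁺/Al the anode: E°cell = +1.86 − (-1.66) = +3.52 V, n = 3.
Overall: 3 Co³⁺(aq) + Al(s) → 3 Co²⁺(aq) + Al³⁺(aq)
Q = [Co²⁺]^3·[Al³⁺] / ([Co³⁺]^3); log Q = -0.144.
E = E° − (0.0592/n) log Q = +3.52 − (0.0592/3)(-0.144) = +3.523 V.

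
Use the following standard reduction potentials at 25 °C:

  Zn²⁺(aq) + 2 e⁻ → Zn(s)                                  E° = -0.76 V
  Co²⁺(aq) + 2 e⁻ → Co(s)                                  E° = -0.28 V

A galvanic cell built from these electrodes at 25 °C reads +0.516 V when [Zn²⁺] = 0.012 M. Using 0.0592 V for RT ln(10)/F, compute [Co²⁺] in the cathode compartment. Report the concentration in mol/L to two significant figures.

Co²⁺/Co is the cathode, Zn²⁺/Zn the anode: E°cell = +0.48 V, n = 2.
Overall reaction: Co²⁺(aq) + Zn(s) → Co(s) + Zn²⁺(aq); Q = [Zn²⁺]^1/[Co²⁺]^1.
From E = E° − (0.0592/n) log Q: log Q = (E° − E)·n/0.0592 = (+0.48 − (+0.516))·2/0.0592 = -1.2162.
So 1·log[Co²⁺] = 1·log(0.012) − log Q = -1.9208 − (-1.2162) = -0.7046; [Co²⁺] = 10^(-0.7046) ≈ 0.20 M.

0.20 M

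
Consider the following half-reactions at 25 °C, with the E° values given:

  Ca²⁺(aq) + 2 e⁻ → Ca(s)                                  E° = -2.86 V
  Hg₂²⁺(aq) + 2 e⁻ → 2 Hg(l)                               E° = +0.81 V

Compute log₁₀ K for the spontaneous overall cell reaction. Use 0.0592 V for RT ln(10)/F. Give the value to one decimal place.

Cathode: Hg₂²⁺/Hg; anode: Ca²⁺/Ca. E°cell = +3.67 V, n = 2.
log K = nE°cell / 0.0592 = (2)(+3.67) / 0.0592 = 124.0.

124.0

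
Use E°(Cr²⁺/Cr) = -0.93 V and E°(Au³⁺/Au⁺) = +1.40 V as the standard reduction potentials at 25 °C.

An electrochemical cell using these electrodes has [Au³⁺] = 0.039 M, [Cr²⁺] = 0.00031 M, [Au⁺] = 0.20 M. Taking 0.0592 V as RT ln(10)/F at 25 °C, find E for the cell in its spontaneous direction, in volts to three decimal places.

Au³⁺/Au⁺ is the cathode (higher E°), Cr²⁺/Cr the anode: E°cell = +1.40 − (-0.93) = +2.33 V, n = 2.
Overall: Au³⁺(aq) + Cr(s) → Au⁺(aq) + Cr²⁺(aq)
Q = [Au⁺]·[Cr²⁺] / ([Au³⁺]); log Q = -2.799.
E = E° − (0.0592/n) log Q = +2.33 − (0.0592/2)(-2.799) = +2.413 V.

+2.413 V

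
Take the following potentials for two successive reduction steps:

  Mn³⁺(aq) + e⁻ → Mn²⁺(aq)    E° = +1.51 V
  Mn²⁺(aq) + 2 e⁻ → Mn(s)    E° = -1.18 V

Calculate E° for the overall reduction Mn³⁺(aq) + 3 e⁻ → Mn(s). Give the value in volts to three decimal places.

Standard free energies of sequential steps add: ΔG°₃ = ΔG°₁ + ΔG°₂, so n₃E°₃ = n₁E°₁ + n₂E°₂.
E°₃ = (1×+1.51 + 2×-1.18) / 3 = (-0.850) / 3 = -0.283 V.
Simply averaging or adding the two E° values would be wrong; the electron-weighted sum is required.

-0.283 V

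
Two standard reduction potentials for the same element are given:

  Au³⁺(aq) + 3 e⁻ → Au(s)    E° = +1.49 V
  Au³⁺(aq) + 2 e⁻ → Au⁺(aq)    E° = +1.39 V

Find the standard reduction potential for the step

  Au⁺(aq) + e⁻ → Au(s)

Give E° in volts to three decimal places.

+1.690 V

Sequential free energies add, so n₃E°₃ = n₁E°₁ + n₂E°₂.
With n₃ = 3, and the known step contributing 2×(+1.39) V, the unknown satisfies 1·E° = 3×(+1.49) − 2×(+1.39) = +1.690.
E° = +1.690 / 1 = +1.690 V.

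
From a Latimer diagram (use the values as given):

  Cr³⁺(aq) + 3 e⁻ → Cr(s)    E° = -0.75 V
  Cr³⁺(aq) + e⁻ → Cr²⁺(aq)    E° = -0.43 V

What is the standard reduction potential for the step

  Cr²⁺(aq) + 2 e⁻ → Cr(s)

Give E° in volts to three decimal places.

Sequential free energies add, so n₃E°₃ = n₁E°₁ + n₂E°₂.
With n₃ = 3, and the known step contributing 1×(-0.43) V, the unknown satisfies 2·E° = 3×(-0.75) − 1×(-0.43) = -1.820.
E° = -1.820 / 2 = -0.910 V.

-0.910 V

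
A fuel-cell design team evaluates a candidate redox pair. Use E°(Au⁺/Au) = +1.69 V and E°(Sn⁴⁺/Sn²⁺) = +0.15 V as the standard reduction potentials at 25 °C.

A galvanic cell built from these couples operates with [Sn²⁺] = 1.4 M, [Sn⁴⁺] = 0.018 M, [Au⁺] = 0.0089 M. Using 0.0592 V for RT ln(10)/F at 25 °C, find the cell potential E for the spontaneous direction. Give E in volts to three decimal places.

+1.475 V

Au⁺/Au is the cathode (higher E°), Sn⁴⁺/Sn²⁺ the anode: E°cell = +1.69 − (+0.15) = +1.54 V, n = 2.
Overall: 2 Au⁺(aq) + Sn²⁺(aq) → 2 Au(s) + Sn⁴⁺(aq)
Q = [Sn⁴⁺] / ([Au⁺]^2·[Sn²⁺]); log Q = 2.210.
E = E° − (0.0592/n) log Q = +1.54 − (0.0592/2)(2.210) = +1.475 V.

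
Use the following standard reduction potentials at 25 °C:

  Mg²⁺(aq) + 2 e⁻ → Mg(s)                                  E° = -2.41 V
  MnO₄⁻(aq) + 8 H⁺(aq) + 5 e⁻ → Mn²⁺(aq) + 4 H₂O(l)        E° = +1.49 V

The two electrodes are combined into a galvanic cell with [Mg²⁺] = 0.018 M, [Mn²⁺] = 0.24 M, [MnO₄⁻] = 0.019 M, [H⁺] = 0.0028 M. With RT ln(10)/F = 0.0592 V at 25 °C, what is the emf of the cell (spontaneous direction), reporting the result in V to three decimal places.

+3.697 V

MnO₄⁻/Mn²⁺ is the cathode (higher E°), Mg²⁺/Mg the anode: E°cell = +1.49 − (-2.41) = +3.90 V, n = 10.
Overall: 2 MnO₄⁻(aq) + 16 H⁺(aq) + 5 Mg(s) → 2 Mn²⁺(aq) + 8 H₂O(l) + 5 Mg²⁺(aq)
Q = [Mn²⁺]^2·[Mg²⁺]^5 / ([MnO₄⁻]^2·[H⁺]^16); log Q = 34.325.
E = E° − (0.0592/n) log Q = +3.90 − (0.0592/10)(34.325) = +3.697 V.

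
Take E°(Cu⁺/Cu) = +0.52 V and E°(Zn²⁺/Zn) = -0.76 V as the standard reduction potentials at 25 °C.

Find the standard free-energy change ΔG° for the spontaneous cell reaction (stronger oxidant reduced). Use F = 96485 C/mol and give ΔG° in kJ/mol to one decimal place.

-247.0 kJ/mol

Cu⁺/Cu (E° = +0.52 V) is the cathode; Zn²⁺/Zn (E° = -0.76 V) is the anode, so E°cell = +1.28 V.
Balancing electrons gives n = 2 (lcm of 1 and 2).
ΔG° = −nFE° = −(2)(96485)(+1.28) = -247,002 J = -247.0 kJ/mol.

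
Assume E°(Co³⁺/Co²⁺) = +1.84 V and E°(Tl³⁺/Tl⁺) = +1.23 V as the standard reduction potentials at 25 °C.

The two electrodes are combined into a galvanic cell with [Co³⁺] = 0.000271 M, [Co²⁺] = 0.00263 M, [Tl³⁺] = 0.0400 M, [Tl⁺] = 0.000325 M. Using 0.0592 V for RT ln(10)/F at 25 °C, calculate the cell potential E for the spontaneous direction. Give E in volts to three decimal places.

+0.490 V

Co³⁺/Co²⁺ is the cathode (higher E°), Tl³⁺/Tl⁺ the anode: E°cell = +1.84 − (+1.23) = +0.61 V, n = 2.
Overall: 2 Co³⁺(aq) + Tl⁺(aq) → 2 Co²⁺(aq) + Tl³⁺(aq)
Q = [Co²⁺]^2·[Tl³⁺] / ([Co³⁺]^2·[Tl⁺]); log Q = 4.064.
E = E° − (0.0592/n) log Q = +0.61 − (0.0592/2)(4.064) = +0.490 V.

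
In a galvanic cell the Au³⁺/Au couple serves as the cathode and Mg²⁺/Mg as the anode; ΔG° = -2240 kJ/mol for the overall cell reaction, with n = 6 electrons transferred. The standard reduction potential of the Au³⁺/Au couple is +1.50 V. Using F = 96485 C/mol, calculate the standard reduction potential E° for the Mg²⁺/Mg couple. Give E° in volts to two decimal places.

-2.37 V

E°cell = −ΔG°/(nF) = −(-2240×10³)/((6)(96485)) = +3.869 V.
Since Au³⁺/Au is the cathode and Mg²⁺/Mg the anode, E°cell = E°(Au³⁺/Au) − E°(Mg²⁺/Mg).
So E°(Mg²⁺/Mg) = E°(Au³⁺/Au) − E°cell = (+1.50) − (+3.869) = -2.37 V.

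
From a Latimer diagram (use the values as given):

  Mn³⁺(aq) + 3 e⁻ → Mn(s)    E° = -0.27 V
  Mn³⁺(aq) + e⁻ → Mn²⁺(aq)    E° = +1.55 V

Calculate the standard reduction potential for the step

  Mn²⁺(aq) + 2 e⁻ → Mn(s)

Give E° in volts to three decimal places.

-1.180 V

Sequential free energies add, so n₃E°₃ = n₁E°₁ + n₂E°₂.
With n₃ = 3, and the known step contributing 1×(+1.55) V, the unknown satisfies 2·E° = 3×(-0.27) − 1×(+1.55) = -2.360.
E° = -2.360 / 2 = -1.180 V.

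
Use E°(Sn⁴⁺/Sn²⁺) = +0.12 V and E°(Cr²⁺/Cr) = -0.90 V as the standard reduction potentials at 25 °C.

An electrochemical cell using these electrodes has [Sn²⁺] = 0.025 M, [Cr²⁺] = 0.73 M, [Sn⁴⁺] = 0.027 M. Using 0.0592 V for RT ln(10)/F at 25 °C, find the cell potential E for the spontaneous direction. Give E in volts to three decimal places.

+1.025 V

Sn⁴⁺/Sn²⁺ is the cathode (higher E°), Cr²⁺/Cr the anode: E°cell = +0.12 − (-0.90) = +1.02 V, n = 2.
Overall: Sn⁴⁺(aq) + Cr(s) → Sn²⁺(aq) + Cr²⁺(aq)
Q = [Sn²⁺]·[Cr²⁺] / ([Sn⁴⁺]); log Q = -0.170.
E = E° − (0.0592/n) log Q = +1.02 − (0.0592/2)(-0.170) = +1.025 V.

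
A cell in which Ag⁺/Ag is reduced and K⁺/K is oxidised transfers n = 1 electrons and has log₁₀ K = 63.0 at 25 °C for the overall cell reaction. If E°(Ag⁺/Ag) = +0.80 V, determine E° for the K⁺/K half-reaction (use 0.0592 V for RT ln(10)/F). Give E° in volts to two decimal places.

E°cell = (0.0592/n)·log K = (0.0592/1)(63.0) = +3.730 V.
Since Ag⁺/Ag is the cathode and K⁺/K the anode, E°cell = E°(Ag⁺/Ag) − E°(K⁺/K).
So E°(K⁺/K) = E°(Ag⁺/Ag) − E°cell = (+0.80) − (+3.730) = -2.93 V.

-2.93 V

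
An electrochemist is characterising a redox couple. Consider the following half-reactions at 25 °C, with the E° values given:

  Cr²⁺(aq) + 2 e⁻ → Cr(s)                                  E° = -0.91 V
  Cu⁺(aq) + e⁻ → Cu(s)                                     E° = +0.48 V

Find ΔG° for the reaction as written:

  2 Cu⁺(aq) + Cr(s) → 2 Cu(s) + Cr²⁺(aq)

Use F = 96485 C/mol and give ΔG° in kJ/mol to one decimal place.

-268.2 kJ/mol

As written, Cu⁺/Cu is reduced (cathode) and Cr²⁺/Cr is oxidised (anode), so E°cell = (+0.48) − (-0.91) = +1.39 V.
Balancing electrons gives n = 2.
ΔG° = −nFE° = −(2)(96485)(+1.39) = -268,228 J = -268.2 kJ/mol.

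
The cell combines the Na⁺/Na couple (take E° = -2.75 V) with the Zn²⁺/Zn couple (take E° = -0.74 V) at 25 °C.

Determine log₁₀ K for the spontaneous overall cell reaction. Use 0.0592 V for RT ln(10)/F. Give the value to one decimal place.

Cathode: Zn²⁺/Zn; anode: Na⁺/Na. E°cell = +2.01 V, n = 2.
log K = nE°cell / 0.0592 = (2)(+2.01) / 0.0592 = 67.9.

67.9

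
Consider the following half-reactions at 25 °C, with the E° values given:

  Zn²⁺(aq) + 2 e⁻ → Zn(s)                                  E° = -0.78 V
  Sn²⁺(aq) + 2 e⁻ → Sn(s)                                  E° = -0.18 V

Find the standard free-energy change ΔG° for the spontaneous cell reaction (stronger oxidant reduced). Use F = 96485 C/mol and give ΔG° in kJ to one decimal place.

-115.8 kJ

Sn²⁺/Sn (E° = -0.18 V) is the cathode; Zn²⁺/Zn (E° = -0.78 V) is the anode, so E°cell = +0.60 V.
Balancing electrons gives n = 2 (lcm of 2 and 2).
ΔG° = −nFE° = −(2)(96485)(+0.60) = -115,782 J = -115.8 kJ.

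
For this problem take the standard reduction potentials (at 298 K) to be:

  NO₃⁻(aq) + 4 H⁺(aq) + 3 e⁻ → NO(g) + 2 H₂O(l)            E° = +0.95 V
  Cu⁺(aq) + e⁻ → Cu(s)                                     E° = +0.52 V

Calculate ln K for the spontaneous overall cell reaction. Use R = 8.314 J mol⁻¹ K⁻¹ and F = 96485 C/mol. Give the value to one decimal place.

50.2

Cathode: NO₃⁻/NO; anode: Cu⁺/Cu. E°cell = (+0.95) − (+0.52) = +0.43 V, with n = 3.
ΔG° = −nFE° = −RT ln K, so ln K = nFE°/(RT) = (3)(96485)(+0.43) / ((8.314)(298)) = 50.237.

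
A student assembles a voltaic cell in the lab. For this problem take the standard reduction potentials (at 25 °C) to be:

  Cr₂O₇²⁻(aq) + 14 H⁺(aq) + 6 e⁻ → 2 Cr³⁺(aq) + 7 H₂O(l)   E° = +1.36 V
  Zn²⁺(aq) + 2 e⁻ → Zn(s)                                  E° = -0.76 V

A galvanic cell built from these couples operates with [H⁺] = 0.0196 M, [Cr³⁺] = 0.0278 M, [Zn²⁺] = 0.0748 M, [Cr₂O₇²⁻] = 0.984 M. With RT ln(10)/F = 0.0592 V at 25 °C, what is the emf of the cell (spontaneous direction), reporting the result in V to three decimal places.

+1.948 V

Cr₂O₇²⁻/Cr³⁺ is the cathode (higher E°), Zn²⁺/Zn the anode: E°cell = +1.36 − (-0.76) = +2.12 V, n = 6.
Overall: Cr₂O₇²⁻(aq) + 14 H⁺(aq) + 3 Zn(s) → 2 Cr³⁺(aq) + 7 H₂O(l) + 3 Zn²⁺(aq)
Q = [Cr³⁺]^2·[Zn²⁺]^3 / ([Cr₂O₇²⁻]·[H⁺]^14); log Q = 17.425.
E = E° − (0.0592/n) log Q = +2.12 − (0.0592/6)(17.425) = +1.948 V.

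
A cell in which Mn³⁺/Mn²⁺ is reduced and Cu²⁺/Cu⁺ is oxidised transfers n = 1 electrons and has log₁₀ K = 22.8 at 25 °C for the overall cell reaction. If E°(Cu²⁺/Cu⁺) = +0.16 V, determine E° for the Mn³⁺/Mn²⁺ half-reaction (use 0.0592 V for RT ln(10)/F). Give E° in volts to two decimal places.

E°cell = (0.0592/n)·log K = (0.0592/1)(22.8) = +1.350 V.
Since Mn³⁺/Mn²⁺ is the cathode and Cu²⁺/Cu⁺ the anode, E°cell = E°(Mn³⁺/Mn²⁺) − E°(Cu²⁺/Cu⁺).
So E°(Mn³⁺/Mn²⁺) = E°cell + E°(Cu²⁺/Cu⁺) = +1.350 + (+0.16) = +1.51 V.

+1.51 V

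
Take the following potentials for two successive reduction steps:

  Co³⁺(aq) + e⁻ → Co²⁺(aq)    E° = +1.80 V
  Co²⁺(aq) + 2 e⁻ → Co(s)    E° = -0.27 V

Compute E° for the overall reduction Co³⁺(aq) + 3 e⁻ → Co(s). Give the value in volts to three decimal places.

+0.420 V

Since ΔG° = −nFE° is additive over sequential reductions, n₃E°₃ = n₁E°₁ + n₂E°₂.
E°₃ = (1×+1.80 + 2×-0.27) / 3 = (+1.260) / 3 = +0.420 V.
Simply averaging or adding the two E° values would be wrong; the electron-weighted sum is required.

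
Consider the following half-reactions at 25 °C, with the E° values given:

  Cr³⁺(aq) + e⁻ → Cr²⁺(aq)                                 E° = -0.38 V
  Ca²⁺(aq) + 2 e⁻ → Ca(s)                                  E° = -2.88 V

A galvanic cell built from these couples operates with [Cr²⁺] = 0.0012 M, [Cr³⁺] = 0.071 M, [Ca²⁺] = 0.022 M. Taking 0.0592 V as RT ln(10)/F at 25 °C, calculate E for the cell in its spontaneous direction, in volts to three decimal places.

+2.654 V

Cr³⁺/Cr²⁺ is the cathode (higher E°), Ca²⁺/Ca the anode: E°cell = -0.38 − (-2.88) = +2.50 V, n = 2.
Overall: 2 Cr³⁺(aq) + Ca(s) → 2 Cr²⁺(aq) + Ca²⁺(aq)
Q = [Cr²⁺]^2·[Ca²⁺] / ([Cr³⁺]^2); log Q = -5.202.
E = E° − (0.0592/n) log Q = +2.50 − (0.0592/2)(-5.202) = +2.654 V.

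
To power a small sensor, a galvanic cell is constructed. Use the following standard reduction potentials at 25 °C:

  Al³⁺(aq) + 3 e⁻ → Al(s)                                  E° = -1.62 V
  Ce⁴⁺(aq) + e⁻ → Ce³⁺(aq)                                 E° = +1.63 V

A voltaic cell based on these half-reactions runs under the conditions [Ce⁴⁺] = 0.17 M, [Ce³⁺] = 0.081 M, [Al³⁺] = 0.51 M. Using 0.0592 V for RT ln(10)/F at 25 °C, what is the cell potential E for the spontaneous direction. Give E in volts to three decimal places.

Ce⁴⁺/Ce³⁺ is the cathode (higher E°), Al³⁺/Al the anode: E°cell = +1.63 − (-1.62) = +3.25 V, n = 3.
Overall: 3 Ce⁴⁺(aq) + Al(s) → 3 Ce³⁺(aq) + Al³⁺(aq)
Q = [Ce³⁺]^3·[Al³⁺] / ([Ce⁴⁺]^3); log Q = -1.258.
E = E° − (0.0592/n) log Q = +3.25 − (0.0592/3)(-1.258) = +3.275 V.

+3.275 V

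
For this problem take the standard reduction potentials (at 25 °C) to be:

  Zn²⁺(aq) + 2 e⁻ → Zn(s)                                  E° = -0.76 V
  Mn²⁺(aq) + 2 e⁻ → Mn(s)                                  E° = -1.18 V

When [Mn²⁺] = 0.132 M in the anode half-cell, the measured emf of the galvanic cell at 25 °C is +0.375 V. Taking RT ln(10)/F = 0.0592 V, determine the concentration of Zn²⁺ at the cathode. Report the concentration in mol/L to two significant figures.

0.0040 M

Zn²⁺/Zn is the cathode, Mn²⁺/Mn the anode: E°cell = +0.42 V, n = 2.
Overall reaction: Zn²⁺(aq) + Mn(s) → Zn(s) + Mn²⁺(aq); Q = [Mn²⁺]^1/[Zn²⁺]^1.
From E = E° − (0.0592/n) log Q: log Q = (E° − E)·n/0.0592 = (+0.42 − (+0.375))·2/0.0592 = 1.5203.
So 1·log[Zn²⁺] = 1·log(0.132) − log Q = -0.8794 − (1.5203) = -2.3997; [Zn²⁺] = 10^(-2.3997) ≈ 0.0040 M.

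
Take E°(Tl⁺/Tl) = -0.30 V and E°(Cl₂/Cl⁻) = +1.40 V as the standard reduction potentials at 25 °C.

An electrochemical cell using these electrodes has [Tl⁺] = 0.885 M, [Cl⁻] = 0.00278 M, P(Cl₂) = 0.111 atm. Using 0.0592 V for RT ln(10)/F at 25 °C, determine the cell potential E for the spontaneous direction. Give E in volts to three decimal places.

+1.826 V

Cl₂/Cl⁻ is the cathode (higher E°), Tl⁺/Tl the anode: E°cell = +1.40 − (-0.30) = +1.70 V, n = 2.
Overall: Cl₂(g) + 2 Tl(s) → 2 Cl⁻(aq) + 2 Tl⁺(aq)
Q = [Cl⁻]^2·[Tl⁺]^2 / (P(Cl₂)); log Q = -4.263.
E = E° − (0.0592/n) log Q = +1.70 − (0.0592/2)(-4.263) = +1.826 V.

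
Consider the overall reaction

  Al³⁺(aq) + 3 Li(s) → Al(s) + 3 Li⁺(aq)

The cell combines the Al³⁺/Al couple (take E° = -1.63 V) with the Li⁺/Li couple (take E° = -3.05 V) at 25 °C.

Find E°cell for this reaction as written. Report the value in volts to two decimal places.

The Al³⁺/Al couple has the higher reduction potential, so it is the cathode; Li⁺/Li is oxidised at the anode.
E°cell = E°(cathode) − E°(anode) = (-1.63) − (-3.05) = +1.42 V.

+1.42 V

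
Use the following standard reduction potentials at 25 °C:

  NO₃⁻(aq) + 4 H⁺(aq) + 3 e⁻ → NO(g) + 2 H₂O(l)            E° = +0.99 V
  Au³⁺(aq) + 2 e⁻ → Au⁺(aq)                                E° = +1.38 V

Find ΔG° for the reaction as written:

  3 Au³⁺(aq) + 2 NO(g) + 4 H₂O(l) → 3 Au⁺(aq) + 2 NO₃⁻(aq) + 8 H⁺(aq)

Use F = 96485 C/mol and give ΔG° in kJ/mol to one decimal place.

As written, Au³⁺/Au⁺ is reduced (cathode) and NO₃⁻/NO is oxidised (anode), so E°cell = (+1.38) − (+0.99) = +0.39 V.
Balancing electrons gives n = 6.
ΔG° = −nFE° = −(6)(96485)(+0.39) = -225,775 J = -225.8 kJ/mol.

-225.8 kJ/mol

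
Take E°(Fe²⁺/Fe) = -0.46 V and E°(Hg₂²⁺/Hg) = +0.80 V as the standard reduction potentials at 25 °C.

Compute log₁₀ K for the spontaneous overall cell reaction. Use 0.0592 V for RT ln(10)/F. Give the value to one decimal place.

42.6

Cathode: Hg₂²⁺/Hg; anode: Fe²⁺/Fe. E°cell = +1.26 V, n = 2.
log K = nE°cell / 0.0592 = (2)(+1.26) / 0.0592 = 42.6.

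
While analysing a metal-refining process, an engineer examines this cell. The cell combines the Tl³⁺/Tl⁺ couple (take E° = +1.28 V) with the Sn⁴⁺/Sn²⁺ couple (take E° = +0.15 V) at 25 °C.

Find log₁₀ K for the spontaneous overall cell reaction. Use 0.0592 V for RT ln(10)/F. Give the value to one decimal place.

38.2

Cathode: Tl³⁺/Tl⁺; anode: Sn⁴⁺/Sn²⁺. E°cell = +1.13 V, n = 2.
log K = nE°cell / 0.0592 = (2)(+1.13) / 0.0592 = 38.2.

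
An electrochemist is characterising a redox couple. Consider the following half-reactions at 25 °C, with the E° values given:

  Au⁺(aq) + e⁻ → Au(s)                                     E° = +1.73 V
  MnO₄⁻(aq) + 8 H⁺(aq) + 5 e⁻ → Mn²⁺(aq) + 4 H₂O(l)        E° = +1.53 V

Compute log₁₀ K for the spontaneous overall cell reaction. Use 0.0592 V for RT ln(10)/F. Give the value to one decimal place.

16.9

Cathode: Au⁺/Au; anode: MnO₄⁻/Mn²⁺. E°cell = +0.20 V, n = 5.
log K = nE°cell / 0.0592 = (5)(+0.20) / 0.0592 = 16.9.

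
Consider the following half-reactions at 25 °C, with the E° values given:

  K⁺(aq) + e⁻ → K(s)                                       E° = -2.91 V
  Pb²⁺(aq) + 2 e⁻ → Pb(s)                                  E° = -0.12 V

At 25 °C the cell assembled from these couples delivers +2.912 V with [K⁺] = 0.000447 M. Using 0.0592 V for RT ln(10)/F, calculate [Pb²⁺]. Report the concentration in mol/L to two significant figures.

Pb²⁺/Pb is the cathode, K⁺/K the anode: E°cell = +2.79 V, n = 2.
Overall reaction: Pb²⁺(aq) + 2 K(s) → Pb(s) + 2 K⁺(aq); Q = [K⁺]^2/[Pb²⁺]^1.
From E = E° − (0.0592/n) log Q: log Q = (E° − E)·n/0.0592 = (+2.79 − (+2.912))·2/0.0592 = -4.1216.
So 1·log[Pb²⁺] = 2·log(0.000447) − log Q = -6.6994 − (-4.1216) = -2.5778; [Pb²⁺] = 10^(-2.5778) ≈ 0.0026 M.

0.0026 M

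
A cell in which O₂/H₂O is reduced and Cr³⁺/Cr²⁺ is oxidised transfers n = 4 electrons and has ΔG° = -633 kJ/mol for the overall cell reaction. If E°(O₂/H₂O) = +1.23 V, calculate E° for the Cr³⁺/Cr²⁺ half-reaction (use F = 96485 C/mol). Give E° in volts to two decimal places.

-0.41 V

E°cell = −ΔG°/(nF) = −(-633×10³)/((4)(96485)) = +1.640 V.
Since O₂/H₂O is the cathode and Cr³⁺/Cr²⁺ the anode, E°cell = E°(O₂/H₂O) − E°(Cr³⁺/Cr²⁺).
So E°(Cr³⁺/Cr²⁺) = E°(O₂/H₂O) − E°cell = (+1.23) − (+1.640) = -0.41 V.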